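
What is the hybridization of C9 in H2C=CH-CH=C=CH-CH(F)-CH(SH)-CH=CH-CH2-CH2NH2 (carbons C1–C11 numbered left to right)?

C9 is sp2: 3 σ bonds, plus one π bond, 3 electron-density regions.

sp^2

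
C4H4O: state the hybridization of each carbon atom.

sp2

Each carbon atom: 3 σ bonds, plus one π bond — 3 electron domains, sp2.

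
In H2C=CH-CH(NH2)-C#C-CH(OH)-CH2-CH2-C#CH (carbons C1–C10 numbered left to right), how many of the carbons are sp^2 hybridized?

2

C1: sp2 ✓
C2: sp2 ✓
C3: sp3
C4: sp
C5: sp
C6: sp3
C7: sp3
C8: sp3
C9: sp
C10: sp
C1, C2 → 2 sp2 carbons.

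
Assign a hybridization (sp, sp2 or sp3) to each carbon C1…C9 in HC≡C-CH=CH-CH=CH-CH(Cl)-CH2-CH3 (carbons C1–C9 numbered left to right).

C1 sp, C2 sp, C3 sp2, C4 sp2, C5 sp2, C6 sp2, C7 sp3, C8 sp3, C9 sp3

C1 carries 2 σ bonds, plus two π bonds, giving a steric number of 2, so it is sp.
C2 (2 σ bonds, plus two π bonds) has steric number 2: sp.
C3: 3 σ bonds, plus one π bond; 3 regions of electron density → sp2.
C4: 3 σ bonds, plus one π bond — 3 electron domains, sp2.
C5: 3 σ bonds, plus one π bond; 3 regions of electron density → sp2.
C6 carries 3 σ bonds, plus one π bond, giving a steric number of 3, so it is sp2.
C7 carries 4 σ bonds, giving a steric number of 4, so it is sp3.
C8 has 4 σ bonds: steric number 4 → sp3.
C9 — 4 σ bonds. Steric number 4, so sp3.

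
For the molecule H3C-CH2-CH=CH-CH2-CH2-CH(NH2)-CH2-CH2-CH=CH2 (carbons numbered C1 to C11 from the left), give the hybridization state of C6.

C6 carries 4 σ bonds, giving a steric number of 4, so it is sp3.

sp^3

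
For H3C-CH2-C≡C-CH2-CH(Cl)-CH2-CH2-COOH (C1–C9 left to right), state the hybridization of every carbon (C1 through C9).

C1 sp3, C2 sp3, C3 sp, C4 sp, C5 sp3, C6 sp3, C7 sp3, C8 sp3, C9 sp2

C1: 4 σ bonds; 4 regions of electron density → sp3.
C2 (4 σ bonds) has steric number 4: sp3.
C3 carries 2 σ bonds, plus two π bonds, giving a steric number of 2, so it is sp.
C4 has 2 σ bonds, plus two π bonds: steric number 2 → sp.
C5 has 4 σ bonds: steric number 4 → sp3.
C6 is sp3: 4 σ bonds, 4 electron-density regions.
C7 (4 σ bonds) has steric number 4: sp3.
C8 has 4 σ bonds: steric number 4 → sp3.
C9: 3 σ bonds, plus one π bond — 3 electron domains, sp2.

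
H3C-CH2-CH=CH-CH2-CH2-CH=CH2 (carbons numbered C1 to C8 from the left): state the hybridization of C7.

C7 is sp2: 3 σ bonds, plus one π bond, 3 electron-density regions.

sp^2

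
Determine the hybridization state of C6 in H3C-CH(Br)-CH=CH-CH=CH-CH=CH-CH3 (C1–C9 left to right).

sp²

C6: 3 σ bonds, plus one π bond — 3 electron domains, sp2.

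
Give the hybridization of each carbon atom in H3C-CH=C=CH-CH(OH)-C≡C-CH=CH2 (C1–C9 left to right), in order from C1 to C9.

C1 sp3, C2 sp2, C3 sp, C4 sp2, C5 sp3, C6 sp, C7 sp, C8 sp2, C9 sp2

C1 — 4 σ bonds. Steric number 4, so sp3.
C2 — 3 σ bonds, plus one π bond. Steric number 3, so sp2.
C3: 2 σ bonds, plus two π bonds; 2 regions of electron density → sp.
C4 (3 σ bonds, plus one π bond) has steric number 3: sp2.
C5 has 4 σ bonds: steric number 4 → sp3.
C6: 2 σ bonds, plus two π bonds — 2 electron domains, sp.
C7 carries 2 σ bonds, plus two π bonds, giving a steric number of 2, so it is sp.
C8: 3 σ bonds, plus one π bond; 3 regions of electron density → sp2.
C9 (3 σ bonds, plus one π bond) has steric number 3: sp2.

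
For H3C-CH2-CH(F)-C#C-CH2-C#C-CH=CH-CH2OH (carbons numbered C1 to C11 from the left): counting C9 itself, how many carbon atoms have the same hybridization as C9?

C9 is sp2 (one π bond).
C1: sp3
C2: sp3
C3: sp3
C4: sp
C5: sp
C6: sp3
C7: sp
C8: sp
C9: sp2 ✓
C10: sp2 ✓
C11: sp3
2 carbons are sp2.

2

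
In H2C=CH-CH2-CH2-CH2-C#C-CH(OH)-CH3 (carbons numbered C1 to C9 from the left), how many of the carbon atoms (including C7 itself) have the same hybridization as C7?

2

C7 is sp (two π bonds).
C1: sp2
C2: sp2
C3: sp3
C4: sp3
C5: sp3
C6: sp ✓
C7: sp ✓
C8: sp3
C9: sp3
2 carbons are sp.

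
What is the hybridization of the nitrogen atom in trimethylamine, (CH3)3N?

sp^3

The nitrogen atom carries 3 σ bonds and 1 lone pair, giving a steric number of 4, so it is sp3.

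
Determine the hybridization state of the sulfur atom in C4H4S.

Analogous to furan: one S lone pair in the aromatic π system, S is sp2.

sp2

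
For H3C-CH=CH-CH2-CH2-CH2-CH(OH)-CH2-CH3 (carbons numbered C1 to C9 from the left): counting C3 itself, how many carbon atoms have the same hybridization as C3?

2

C3 is sp2 (one π bond).
C1: sp3
C2: sp2 ✓
C3: sp2 ✓
C4: sp3
C5: sp3
C6: sp3
C7: sp3
C8: sp3
C9: sp3
2 carbons are sp2.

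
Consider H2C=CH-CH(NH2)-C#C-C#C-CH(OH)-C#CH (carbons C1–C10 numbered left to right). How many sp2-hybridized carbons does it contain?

2

C1: sp2 ✓
C2: sp2 ✓
C3: sp3
C4: sp
C5: sp
C6: sp
C7: sp
C8: sp3
C9: sp
C10: sp
C1, C2 → 2 sp2 carbons.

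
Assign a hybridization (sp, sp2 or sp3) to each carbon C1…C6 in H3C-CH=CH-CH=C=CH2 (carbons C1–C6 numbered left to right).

C1 sp3, C2 sp2, C3 sp2, C4 sp2, C5 sp, C6 sp2

C1 is sp3: 4 σ bonds, 4 electron-density regions.
C2 is sp2: 3 σ bonds, plus one π bond, 3 electron-density regions.
C3 carries 3 σ bonds, plus one π bond, giving a steric number of 3, so it is sp2.
C4 has 3 σ bonds, plus one π bond: steric number 3 → sp2.
C5: 2 σ bonds, plus two π bonds — 2 electron domains, sp.
C6 (3 σ bonds, plus one π bond) has steric number 3: sp2.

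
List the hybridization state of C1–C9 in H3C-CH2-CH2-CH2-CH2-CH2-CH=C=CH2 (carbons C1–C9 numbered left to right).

C1 sp3, C2 sp3, C3 sp3, C4 sp3, C5 sp3, C6 sp3, C7 sp2, C8 sp, C9 sp2

C1 carries 4 σ bonds, giving a steric number of 4, so it is sp3.
C2 carries 4 σ bonds, giving a steric number of 4, so it is sp3.
C3: 4 σ bonds; 4 regions of electron density → sp3.
C4 (4 σ bonds) has steric number 4: sp3.
C5 carries 4 σ bonds, giving a steric number of 4, so it is sp3.
C6 carries 4 σ bonds, giving a steric number of 4, so it is sp3.
C7 carries 3 σ bonds, plus one π bond, giving a steric number of 3, so it is sp2.
C8 carries 2 σ bonds, plus two π bonds, giving a steric number of 2, so it is sp.
C9: 3 σ bonds, plus one π bond — 3 electron domains, sp2.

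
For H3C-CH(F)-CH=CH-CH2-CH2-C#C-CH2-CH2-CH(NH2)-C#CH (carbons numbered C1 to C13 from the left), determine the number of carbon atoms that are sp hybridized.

4

C1: sp3
C2: sp3
C3: sp2
C4: sp2
C5: sp3
C6: sp3
C7: sp ✓
C8: sp ✓
C9: sp3
C10: sp3
C11: sp3
C12: sp ✓
C13: sp ✓
C7, C8, C12, C13 → 4 sp carbons.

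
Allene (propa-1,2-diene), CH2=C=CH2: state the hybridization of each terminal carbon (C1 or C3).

Each terminal carbon (C1 or C3) (3 σ bonds, plus one π bond) has steric number 3: sp2.

sp2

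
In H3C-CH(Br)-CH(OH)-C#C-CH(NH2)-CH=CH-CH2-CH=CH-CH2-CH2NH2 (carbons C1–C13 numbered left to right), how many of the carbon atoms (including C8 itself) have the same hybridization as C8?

4

C8 is sp2 (one π bond).
C1: sp3
C2: sp3
C3: sp3
C4: sp
C5: sp
C6: sp3
C7: sp2 ✓
C8: sp2 ✓
C9: sp3
C10: sp2 ✓
C11: sp2 ✓
C12: sp3
C13: sp3
4 carbons are sp2.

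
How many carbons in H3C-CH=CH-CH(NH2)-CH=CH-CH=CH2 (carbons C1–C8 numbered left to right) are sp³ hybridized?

C1: sp3 ✓
C2: sp2
C3: sp2
C4: sp3 ✓
C5: sp2
C6: sp2
C7: sp2
C8: sp2
C1, C4 → 2 sp3 carbons.

2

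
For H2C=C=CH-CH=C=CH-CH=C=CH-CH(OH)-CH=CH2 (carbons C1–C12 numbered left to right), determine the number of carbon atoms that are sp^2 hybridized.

C1: sp2 ✓
C2: sp
C3: sp2 ✓
C4: sp2 ✓
C5: sp
C6: sp2 ✓
C7: sp2 ✓
C8: sp
C9: sp2 ✓
C10: sp3
C11: sp2 ✓
C12: sp2 ✓
C1, C3, C4, C6, C7, C9, C11, C12 → 8 sp2 carbons.

8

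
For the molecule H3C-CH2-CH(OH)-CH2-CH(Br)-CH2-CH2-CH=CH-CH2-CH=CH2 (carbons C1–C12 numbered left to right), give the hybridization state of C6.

C6: 4 σ bonds; 4 regions of electron density → sp3.

sp3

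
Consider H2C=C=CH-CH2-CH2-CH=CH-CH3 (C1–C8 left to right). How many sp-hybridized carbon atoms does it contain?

1

C1: sp2
C2: sp ✓
C3: sp2
C4: sp3
C5: sp3
C6: sp2
C7: sp2
C8: sp3
C2 → 1 sp carbon.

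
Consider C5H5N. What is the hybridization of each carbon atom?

Each carbon atom (3 σ bonds, plus one π bond) has steric number 3: sp2.

sp2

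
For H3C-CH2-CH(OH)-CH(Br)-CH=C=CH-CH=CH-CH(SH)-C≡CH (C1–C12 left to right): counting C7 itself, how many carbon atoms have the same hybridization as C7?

C7 is sp2 (one π bond).
C1: sp3
C2: sp3
C3: sp3
C4: sp3
C5: sp2 ✓
C6: sp
C7: sp2 ✓
C8: sp2 ✓
C9: sp2 ✓
C10: sp3
C11: sp
C12: sp
4 carbons are sp2.

4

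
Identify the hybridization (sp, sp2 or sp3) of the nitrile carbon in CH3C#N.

The nitrile carbon has 2 σ bonds, plus two π bonds: steric number 2 → sp.

sp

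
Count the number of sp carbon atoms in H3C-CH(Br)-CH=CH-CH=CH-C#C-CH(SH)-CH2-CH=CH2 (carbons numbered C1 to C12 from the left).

2

C1: sp3
C2: sp3
C3: sp2
C4: sp2
C5: sp2
C6: sp2
C7: sp ✓
C8: sp ✓
C9: sp3
C10: sp3
C11: sp2
C12: sp2
C7, C8 → 2 sp carbons.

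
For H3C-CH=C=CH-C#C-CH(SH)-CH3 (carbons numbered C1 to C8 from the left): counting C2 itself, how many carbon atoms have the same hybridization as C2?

C2 is sp2 (one π bond).
C1: sp3
C2: sp2 ✓
C3: sp
C4: sp2 ✓
C5: sp
C6: sp
C7: sp3
C8: sp3
2 carbons are sp2.

2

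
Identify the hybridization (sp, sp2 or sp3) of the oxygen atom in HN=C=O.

sp²

The oxygen atom carries 1 σ bond and 2 lone pairs, plus one π bond, giving a steric number of 3, so it is sp2.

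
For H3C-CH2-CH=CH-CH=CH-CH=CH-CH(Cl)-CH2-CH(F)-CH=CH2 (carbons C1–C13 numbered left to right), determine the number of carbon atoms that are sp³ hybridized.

5

C1: sp3 ✓
C2: sp3 ✓
C3: sp2
C4: sp2
C5: sp2
C6: sp2
C7: sp2
C8: sp2
C9: sp3 ✓
C10: sp3 ✓
C11: sp3 ✓
C12: sp2
C13: sp2
C1, C2, C9, C10, C11 → 5 sp3 carbons.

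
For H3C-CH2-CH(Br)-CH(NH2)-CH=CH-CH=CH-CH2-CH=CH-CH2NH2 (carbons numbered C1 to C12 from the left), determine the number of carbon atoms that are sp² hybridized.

C1: sp3
C2: sp3
C3: sp3
C4: sp3
C5: sp2 ✓
C6: sp2 ✓
C7: sp2 ✓
C8: sp2 ✓
C9: sp3
C10: sp2 ✓
C11: sp2 ✓
C12: sp3
C5, C6, C7, C8, C10, C11 → 6 sp2 carbons.

6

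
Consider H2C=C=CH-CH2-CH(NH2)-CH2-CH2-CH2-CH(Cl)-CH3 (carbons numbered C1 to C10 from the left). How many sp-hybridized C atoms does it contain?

1

C1: sp2
C2: sp ✓
C3: sp2
C4: sp3
C5: sp3
C6: sp3
C7: sp3
C8: sp3
C9: sp3
C10: sp3
C2 → 1 sp carbon.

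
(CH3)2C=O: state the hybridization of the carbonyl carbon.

sp^2

The carbonyl carbon is sp2: 3 σ bonds, plus one π bond, 3 electron-density regions.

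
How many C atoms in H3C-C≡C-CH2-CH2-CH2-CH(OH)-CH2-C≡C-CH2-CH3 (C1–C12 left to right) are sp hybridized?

4

C1: sp3
C2: sp ✓
C3: sp ✓
C4: sp3
C5: sp3
C6: sp3
C7: sp3
C8: sp3
C9: sp ✓
C10: sp ✓
C11: sp3
C12: sp3
C2, C3, C9, C10 → 4 sp carbons.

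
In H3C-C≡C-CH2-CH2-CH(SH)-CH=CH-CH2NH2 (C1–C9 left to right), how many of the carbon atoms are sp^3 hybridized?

C1: sp3 ✓
C2: sp
C3: sp
C4: sp3 ✓
C5: sp3 ✓
C6: sp3 ✓
C7: sp2
C8: sp2
C9: sp3 ✓
C1, C4, C5, C6, C9 → 5 sp3 carbons.

5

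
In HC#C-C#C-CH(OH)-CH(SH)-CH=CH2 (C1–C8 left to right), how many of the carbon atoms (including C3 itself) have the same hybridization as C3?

4

C3 is sp (two π bonds).
C1: sp ✓
C2: sp ✓
C3: sp ✓
C4: sp ✓
C5: sp3
C6: sp3
C7: sp2
C8: sp2
4 carbons are sp.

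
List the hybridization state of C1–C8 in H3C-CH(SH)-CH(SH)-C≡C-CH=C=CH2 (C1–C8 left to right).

C1 (4 σ bonds) has steric number 4: sp3.
C2 (4 σ bonds) has steric number 4: sp3.
C3 carries 4 σ bonds, giving a steric number of 4, so it is sp3.
C4 is sp: 2 σ bonds, plus two π bonds, 2 electron-density regions.
C5: 2 σ bonds, plus two π bonds; 2 regions of electron density → sp.
C6: 3 σ bonds, plus one π bond — 3 electron domains, sp2.
C7 carries 2 σ bonds, plus two π bonds, giving a steric number of 2, so it is sp.
C8 carries 3 σ bonds, plus one π bond, giving a steric number of 3, so it is sp2.

C1 sp3, C2 sp3, C3 sp3, C4 sp, C5 sp, C6 sp2, C7 sp, C8 sp2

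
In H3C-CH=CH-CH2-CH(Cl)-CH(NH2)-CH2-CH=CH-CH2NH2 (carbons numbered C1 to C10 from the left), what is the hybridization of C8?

sp²

C8 is sp2: 3 σ bonds, plus one π bond, 3 electron-density regions.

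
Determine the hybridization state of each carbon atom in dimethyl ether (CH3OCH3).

sp^3

Each carbon atom is sp3: 4 σ bonds, 4 electron-density regions.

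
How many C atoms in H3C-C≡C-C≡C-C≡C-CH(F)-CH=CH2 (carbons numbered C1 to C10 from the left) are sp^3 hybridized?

C1: sp3 ✓
C2: sp
C3: sp
C4: sp
C5: sp
C6: sp
C7: sp
C8: sp3 ✓
C9: sp2
C10: sp2
C1, C8 → 2 sp3 carbons.

2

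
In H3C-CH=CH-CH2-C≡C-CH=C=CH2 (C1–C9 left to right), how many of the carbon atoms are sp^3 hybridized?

C1: sp3 ✓
C2: sp2
C3: sp2
C4: sp3 ✓
C5: sp
C6: sp
C7: sp2
C8: sp
C9: sp2
C1, C4 → 2 sp3 carbons.

2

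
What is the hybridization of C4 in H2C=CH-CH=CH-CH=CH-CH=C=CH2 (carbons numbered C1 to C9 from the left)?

sp2

C4 — 3 σ bonds, plus one π bond. Steric number 3, so sp2.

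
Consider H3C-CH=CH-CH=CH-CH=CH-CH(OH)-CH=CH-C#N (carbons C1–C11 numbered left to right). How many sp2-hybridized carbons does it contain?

8

C1: sp3
C2: sp2 ✓
C3: sp2 ✓
C4: sp2 ✓
C5: sp2 ✓
C6: sp2 ✓
C7: sp2 ✓
C8: sp3
C9: sp2 ✓
C10: sp2 ✓
C11: sp
C2, C3, C4, C5, C6, C7, C9, C10 → 8 sp2 carbons.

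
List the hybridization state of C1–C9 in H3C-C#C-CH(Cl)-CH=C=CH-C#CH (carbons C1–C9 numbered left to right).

C1: 4 σ bonds; 4 regions of electron density → sp3.
C2 has 2 σ bonds, plus two π bonds: steric number 2 → sp.
C3: 2 σ bonds, plus two π bonds — 2 electron domains, sp.
C4 (4 σ bonds) has steric number 4: sp3.
C5 has 3 σ bonds, plus one π bond: steric number 3 → sp2.
C6 is sp: 2 σ bonds, plus two π bonds, 2 electron-density regions.
C7 has 3 σ bonds, plus one π bond: steric number 3 → sp2.
C8 has 2 σ bonds, plus two π bonds: steric number 2 → sp.
C9: 2 σ bonds, plus two π bonds; 2 regions of electron density → sp.

C1 sp3, C2 sp, C3 sp, C4 sp3, C5 sp2, C6 sp, C7 sp2, C8 sp, C9 sp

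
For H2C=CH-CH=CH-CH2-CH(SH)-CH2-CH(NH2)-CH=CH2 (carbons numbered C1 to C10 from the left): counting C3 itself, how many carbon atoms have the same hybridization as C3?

C3 is sp2 (one π bond).
C1: sp2 ✓
C2: sp2 ✓
C3: sp2 ✓
C4: sp2 ✓
C5: sp3
C6: sp3
C7: sp3
C8: sp3
C9: sp2 ✓
C10: sp2 ✓
6 carbons are sp2.

6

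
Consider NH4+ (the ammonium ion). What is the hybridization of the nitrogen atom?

sp³

Four σ bonds, no lone pair → sp3, tetrahedral.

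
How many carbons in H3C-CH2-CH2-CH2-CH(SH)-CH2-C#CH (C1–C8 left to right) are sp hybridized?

C1: sp3
C2: sp3
C3: sp3
C4: sp3
C5: sp3
C6: sp3
C7: sp ✓
C8: sp ✓
C7, C8 → 2 sp carbons.

2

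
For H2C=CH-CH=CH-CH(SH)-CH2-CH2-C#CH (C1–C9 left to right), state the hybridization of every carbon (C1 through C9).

C1 is sp2: 3 σ bonds, plus one π bond, 3 electron-density regions.
C2 has 3 σ bonds, plus one π bond: steric number 3 → sp2.
C3: 3 σ bonds, plus one π bond — 3 electron domains, sp2.
C4 has 3 σ bonds, plus one π bond: steric number 3 → sp2.
C5 (4 σ bonds) has steric number 4: sp3.
C6 (4 σ bonds) has steric number 4: sp3.
C7 is sp3: 4 σ bonds, 4 electron-density regions.
C8 — 2 σ bonds, plus two π bonds. Steric number 2, so sp.
C9 carries 2 σ bonds, plus two π bonds, giving a steric number of 2, so it is sp.

C1 sp2, C2 sp2, C3 sp2, C4 sp2, C5 sp3, C6 sp3, C7 sp3, C8 sp, C9 sp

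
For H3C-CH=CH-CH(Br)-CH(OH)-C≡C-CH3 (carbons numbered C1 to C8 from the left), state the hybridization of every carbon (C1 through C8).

C1 sp3, C2 sp2, C3 sp2, C4 sp3, C5 sp3, C6 sp, C7 sp, C8 sp3

C1 is sp3: 4 σ bonds, 4 electron-density regions.
C2 has 3 σ bonds, plus one π bond: steric number 3 → sp2.
C3 — 3 σ bonds, plus one π bond. Steric number 3, so sp2.
C4 (4 σ bonds) has steric number 4: sp3.
C5 — 4 σ bonds. Steric number 4, so sp3.
C6 has 2 σ bonds, plus two π bonds: steric number 2 → sp.
C7 has 2 σ bonds, plus two π bonds: steric number 2 → sp.
C8: 4 σ bonds; 4 regions of electron density → sp3.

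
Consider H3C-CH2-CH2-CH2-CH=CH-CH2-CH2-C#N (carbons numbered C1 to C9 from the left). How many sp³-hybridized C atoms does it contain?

C1: sp3 ✓
C2: sp3 ✓
C3: sp3 ✓
C4: sp3 ✓
C5: sp2
C6: sp2
C7: sp3 ✓
C8: sp3 ✓
C9: sp
C1, C2, C3, C4, C7, C8 → 6 sp3 carbons.

6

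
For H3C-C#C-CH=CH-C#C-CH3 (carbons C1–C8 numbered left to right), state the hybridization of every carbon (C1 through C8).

C1: 4 σ bonds; 4 regions of electron density → sp3.
C2 (2 σ bonds, plus two π bonds) has steric number 2: sp.
C3 is sp: 2 σ bonds, plus two π bonds, 2 electron-density regions.
C4: 3 σ bonds, plus one π bond; 3 regions of electron density → sp2.
C5: 3 σ bonds, plus one π bond; 3 regions of electron density → sp2.
C6 carries 2 σ bonds, plus two π bonds, giving a steric number of 2, so it is sp.
C7 has 2 σ bonds, plus two π bonds: steric number 2 → sp.
C8 — 4 σ bonds. Steric number 4, so sp3.

C1 sp3, C2 sp, C3 sp, C4 sp2, C5 sp2, C6 sp, C7 sp, C8 sp3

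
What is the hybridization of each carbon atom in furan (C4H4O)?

Each carbon atom (3 σ bonds, plus one π bond) has steric number 3: sp2.

sp2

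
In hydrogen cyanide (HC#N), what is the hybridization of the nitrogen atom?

sp

The nitrogen atom: 1 σ bond and 1 lone pair, plus two π bonds; 2 regions of electron density → sp.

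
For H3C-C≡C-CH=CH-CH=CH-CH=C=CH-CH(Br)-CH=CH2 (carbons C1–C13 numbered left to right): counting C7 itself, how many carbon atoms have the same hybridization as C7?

C7 is sp2 (one π bond).
C1: sp3
C2: sp
C3: sp
C4: sp2 ✓
C5: sp2 ✓
C6: sp2 ✓
C7: sp2 ✓
C8: sp2 ✓
C9: sp
C10: sp2 ✓
C11: sp3
C12: sp2 ✓
C13: sp2 ✓
8 carbons are sp2.

8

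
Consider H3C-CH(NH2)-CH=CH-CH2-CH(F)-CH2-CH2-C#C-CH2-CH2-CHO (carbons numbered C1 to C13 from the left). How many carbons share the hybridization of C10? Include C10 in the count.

2

C10 is sp (two π bonds).
C1: sp3
C2: sp3
C3: sp2
C4: sp2
C5: sp3
C6: sp3
C7: sp3
C8: sp3
C9: sp ✓
C10: sp ✓
C11: sp3
C12: sp3
C13: sp2
2 carbons are sp.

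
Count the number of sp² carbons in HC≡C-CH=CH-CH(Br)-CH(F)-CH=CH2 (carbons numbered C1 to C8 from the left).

C1: sp
C2: sp
C3: sp2 ✓
C4: sp2 ✓
C5: sp3
C6: sp3
C7: sp2 ✓
C8: sp2 ✓
C3, C4, C7, C8 → 4 sp2 carbons.

4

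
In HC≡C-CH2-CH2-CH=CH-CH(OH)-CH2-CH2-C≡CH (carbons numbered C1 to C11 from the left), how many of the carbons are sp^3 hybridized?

5

C1: sp
C2: sp
C3: sp3 ✓
C4: sp3 ✓
C5: sp2
C6: sp2
C7: sp3 ✓
C8: sp3 ✓
C9: sp3 ✓
C10: sp
C11: sp
C3, C4, C7, C8, C9 → 5 sp3 carbons.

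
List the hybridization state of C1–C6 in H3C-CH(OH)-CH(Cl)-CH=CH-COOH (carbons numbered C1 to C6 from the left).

C1 sp3, C2 sp3, C3 sp3, C4 sp2, C5 sp2, C6 sp2

C1 (4 σ bonds) has steric number 4: sp3.
C2: 4 σ bonds; 4 regions of electron density → sp3.
C3: 4 σ bonds; 4 regions of electron density → sp3.
C4: 3 σ bonds, plus one π bond — 3 electron domains, sp2.
C5 is sp2: 3 σ bonds, plus one π bond, 3 electron-density regions.
C6 carries 3 σ bonds, plus one π bond, giving a steric number of 3, so it is sp2.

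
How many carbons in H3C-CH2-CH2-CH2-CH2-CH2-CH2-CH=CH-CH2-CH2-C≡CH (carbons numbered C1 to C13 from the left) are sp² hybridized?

C1: sp3
C2: sp3
C3: sp3
C4: sp3
C5: sp3
C6: sp3
C7: sp3
C8: sp2 ✓
C9: sp2 ✓
C10: sp3
C11: sp3
C12: sp
C13: sp
C8, C9 → 2 sp2 carbons.

2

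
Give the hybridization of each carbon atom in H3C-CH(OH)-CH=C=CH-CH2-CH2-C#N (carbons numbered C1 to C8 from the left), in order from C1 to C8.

C1 has 4 σ bonds: steric number 4 → sp3.
C2 (4 σ bonds) has steric number 4: sp3.
C3 is sp2: 3 σ bonds, plus one π bond, 3 electron-density regions.
C4 (2 σ bonds, plus two π bonds) has steric number 2: sp.
C5 carries 3 σ bonds, plus one π bond, giving a steric number of 3, so it is sp2.
C6 has 4 σ bonds: steric number 4 → sp3.
C7 has 4 σ bonds: steric number 4 → sp3.
C8 — 2 σ bonds, plus two π bonds. Steric number 2, so sp.

C1 sp3, C2 sp3, C3 sp2, C4 sp, C5 sp2, C6 sp3, C7 sp3, C8 sp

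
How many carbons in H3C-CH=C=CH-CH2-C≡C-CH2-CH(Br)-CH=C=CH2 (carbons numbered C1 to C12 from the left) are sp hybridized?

4

C1: sp3
C2: sp2
C3: sp ✓
C4: sp2
C5: sp3
C6: sp ✓
C7: sp ✓
C8: sp3
C9: sp3
C10: sp2
C11: sp ✓
C12: sp2
C3, C6, C7, C11 → 4 sp carbons.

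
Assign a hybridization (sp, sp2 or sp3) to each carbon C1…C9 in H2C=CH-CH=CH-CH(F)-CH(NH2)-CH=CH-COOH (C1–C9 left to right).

C1 sp2, C2 sp2, C3 sp2, C4 sp2, C5 sp3, C6 sp3, C7 sp2, C8 sp2, C9 sp2

C1: 3 σ bonds, plus one π bond; 3 regions of electron density → sp2.
C2 (3 σ bonds, plus one π bond) has steric number 3: sp2.
C3: 3 σ bonds, plus one π bond; 3 regions of electron density → sp2.
C4 carries 3 σ bonds, plus one π bond, giving a steric number of 3, so it is sp2.
C5 — 4 σ bonds. Steric number 4, so sp3.
C6 has 4 σ bonds: steric number 4 → sp3.
C7 is sp2: 3 σ bonds, plus one π bond, 3 electron-density regions.
C8 carries 3 σ bonds, plus one π bond, giving a steric number of 3, so it is sp2.
C9 (3 σ bonds, plus one π bond) has steric number 3: sp2.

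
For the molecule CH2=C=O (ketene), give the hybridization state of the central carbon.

The central carbon: 2 σ bonds, plus two π bonds — 2 electron domains, sp.

sp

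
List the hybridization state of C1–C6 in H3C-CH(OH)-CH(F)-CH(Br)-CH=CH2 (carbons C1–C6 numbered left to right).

C1 sp3, C2 sp3, C3 sp3, C4 sp3, C5 sp2, C6 sp2

C1 — 4 σ bonds. Steric number 4, so sp3.
C2: 4 σ bonds; 4 regions of electron density → sp3.
C3: 4 σ bonds — 4 electron domains, sp3.
C4 — 4 σ bonds. Steric number 4, so sp3.
C5: 3 σ bonds, plus one π bond — 3 electron domains, sp2.
C6 carries 3 σ bonds, plus one π bond, giving a steric number of 3, so it is sp2.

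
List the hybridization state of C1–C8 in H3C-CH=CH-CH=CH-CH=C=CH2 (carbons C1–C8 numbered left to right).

C1 — 4 σ bonds. Steric number 4, so sp3.
C2 carries 3 σ bonds, plus one π bond, giving a steric number of 3, so it is sp2.
C3 (3 σ bonds, plus one π bond) has steric number 3: sp2.
C4 — 3 σ bonds, plus one π bond. Steric number 3, so sp2.
C5 — 3 σ bonds, plus one π bond. Steric number 3, so sp2.
C6: 3 σ bonds, plus one π bond — 3 electron domains, sp2.
C7 — 2 σ bonds, plus two π bonds. Steric number 2, so sp.
C8 carries 3 σ bonds, plus one π bond, giving a steric number of 3, so it is sp2.

C1 sp3, C2 sp2, C3 sp2, C4 sp2, C5 sp2, C6 sp2, C7 sp, C8 sp2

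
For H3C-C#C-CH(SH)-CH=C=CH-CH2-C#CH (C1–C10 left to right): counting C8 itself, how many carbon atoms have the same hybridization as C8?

C8 is sp3 (only σ bonds).
C1: sp3 ✓
C2: sp
C3: sp
C4: sp3 ✓
C5: sp2
C6: sp
C7: sp2
C8: sp3 ✓
C9: sp
C10: sp
3 carbons are sp3.

3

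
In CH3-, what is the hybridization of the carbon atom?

sp³

Three σ bonds + one lone pair = steric number 4 → sp3, pyramidal.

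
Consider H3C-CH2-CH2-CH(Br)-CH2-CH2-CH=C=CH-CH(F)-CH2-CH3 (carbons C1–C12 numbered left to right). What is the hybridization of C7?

sp^2

C7: 3 σ bonds, plus one π bond; 3 regions of electron density → sp2.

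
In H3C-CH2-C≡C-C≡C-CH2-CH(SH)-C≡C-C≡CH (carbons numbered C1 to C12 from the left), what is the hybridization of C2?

sp³

C2: 4 σ bonds — 4 electron domains, sp3.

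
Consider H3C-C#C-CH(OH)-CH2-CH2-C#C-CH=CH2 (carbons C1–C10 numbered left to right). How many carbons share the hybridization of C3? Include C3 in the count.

4

C3 is sp (two π bonds).
C1: sp3
C2: sp ✓
C3: sp ✓
C4: sp3
C5: sp3
C6: sp3
C7: sp ✓
C8: sp ✓
C9: sp2
C10: sp2
4 carbons are sp.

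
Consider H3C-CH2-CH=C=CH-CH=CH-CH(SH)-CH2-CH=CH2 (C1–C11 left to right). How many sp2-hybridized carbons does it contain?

C1: sp3
C2: sp3
C3: sp2 ✓
C4: sp
C5: sp2 ✓
C6: sp2 ✓
C7: sp2 ✓
C8: sp3
C9: sp3
C10: sp2 ✓
C11: sp2 ✓
C3, C5, C6, C7, C10, C11 → 6 sp2 carbons.

6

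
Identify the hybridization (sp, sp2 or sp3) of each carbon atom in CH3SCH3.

sp³

Each carbon atom — 4 σ bonds. Steric number 4, so sp3.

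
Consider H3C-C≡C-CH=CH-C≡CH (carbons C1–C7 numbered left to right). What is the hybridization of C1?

C1 — 4 σ bonds. Steric number 4, so sp3.

sp³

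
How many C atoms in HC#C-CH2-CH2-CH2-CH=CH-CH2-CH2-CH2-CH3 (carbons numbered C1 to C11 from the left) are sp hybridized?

2

C1: sp ✓
C2: sp ✓
C3: sp3
C4: sp3
C5: sp3
C6: sp2
C7: sp2
C8: sp3
C9: sp3
C10: sp3
C11: sp3
C1, C2 → 2 sp carbons.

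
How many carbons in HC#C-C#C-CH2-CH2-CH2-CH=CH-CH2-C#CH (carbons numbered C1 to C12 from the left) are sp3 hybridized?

C1: sp
C2: sp
C3: sp
C4: sp
C5: sp3 ✓
C6: sp3 ✓
C7: sp3 ✓
C8: sp2
C9: sp2
C10: sp3 ✓
C11: sp
C12: sp
C5, C6, C7, C10 → 4 sp3 carbons.

4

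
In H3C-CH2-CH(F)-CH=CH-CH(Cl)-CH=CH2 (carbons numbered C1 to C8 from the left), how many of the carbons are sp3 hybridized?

4

C1: sp3 ✓
C2: sp3 ✓
C3: sp3 ✓
C4: sp2
C5: sp2
C6: sp3 ✓
C7: sp2
C8: sp2
C1, C2, C3, C6 → 4 sp3 carbons.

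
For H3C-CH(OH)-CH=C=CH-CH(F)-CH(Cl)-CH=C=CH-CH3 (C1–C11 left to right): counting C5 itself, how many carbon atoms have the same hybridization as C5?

4

C5 is sp2 (one π bond).
C1: sp3
C2: sp3
C3: sp2 ✓
C4: sp
C5: sp2 ✓
C6: sp3
C7: sp3
C8: sp2 ✓
C9: sp
C10: sp2 ✓
C11: sp3
4 carbons are sp2.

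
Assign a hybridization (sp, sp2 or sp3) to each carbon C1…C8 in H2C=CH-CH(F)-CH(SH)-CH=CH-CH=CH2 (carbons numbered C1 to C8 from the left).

C1 sp2, C2 sp2, C3 sp3, C4 sp3, C5 sp2, C6 sp2, C7 sp2, C8 sp2

C1: 3 σ bonds, plus one π bond; 3 regions of electron density → sp2.
C2 — 3 σ bonds, plus one π bond. Steric number 3, so sp2.
C3: 4 σ bonds; 4 regions of electron density → sp3.
C4 is sp3: 4 σ bonds, 4 electron-density regions.
C5: 3 σ bonds, plus one π bond; 3 regions of electron density → sp2.
C6 has 3 σ bonds, plus one π bond: steric number 3 → sp2.
C7: 3 σ bonds, plus one π bond — 3 electron domains, sp2.
C8: 3 σ bonds, plus one π bond — 3 electron domains, sp2.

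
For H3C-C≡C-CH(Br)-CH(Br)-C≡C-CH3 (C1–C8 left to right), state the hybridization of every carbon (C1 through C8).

C1 is sp3: 4 σ bonds, 4 electron-density regions.
C2: 2 σ bonds, plus two π bonds; 2 regions of electron density → sp.
C3 has 2 σ bonds, plus two π bonds: steric number 2 → sp.
C4 — 4 σ bonds. Steric number 4, so sp3.
C5 (4 σ bonds) has steric number 4: sp3.
C6 has 2 σ bonds, plus two π bonds: steric number 2 → sp.
C7 carries 2 σ bonds, plus two π bonds, giving a steric number of 2, so it is sp.
C8 carries 4 σ bonds, giving a steric number of 4, so it is sp3.

C1 sp3, C2 sp, C3 sp, C4 sp3, C5 sp3, C6 sp, C7 sp, C8 sp3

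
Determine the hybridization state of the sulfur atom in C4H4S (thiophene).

Analogous to furan: one S lone pair in the aromatic π system, S is sp2.

sp2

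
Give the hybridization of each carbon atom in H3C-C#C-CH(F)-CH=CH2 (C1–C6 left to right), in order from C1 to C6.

C1 sp3, C2 sp, C3 sp, C4 sp3, C5 sp2, C6 sp2

C1: 4 σ bonds — 4 electron domains, sp3.
C2 — 2 σ bonds, plus two π bonds. Steric number 2, so sp.
C3 (2 σ bonds, plus two π bonds) has steric number 2: sp.
C4: 4 σ bonds — 4 electron domains, sp3.
C5 is sp2: 3 σ bonds, plus one π bond, 3 electron-density regions.
C6 — 3 σ bonds, plus one π bond. Steric number 3, so sp2.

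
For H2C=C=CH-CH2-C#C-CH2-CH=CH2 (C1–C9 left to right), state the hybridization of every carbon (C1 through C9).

C1: 3 σ bonds, plus one π bond — 3 electron domains, sp2.
C2: 2 σ bonds, plus two π bonds; 2 regions of electron density → sp.
C3 carries 3 σ bonds, plus one π bond, giving a steric number of 3, so it is sp2.
C4 (4 σ bonds) has steric number 4: sp3.
C5 carries 2 σ bonds, plus two π bonds, giving a steric number of 2, so it is sp.
C6: 2 σ bonds, plus two π bonds — 2 electron domains, sp.
C7 is sp3: 4 σ bonds, 4 electron-density regions.
C8: 3 σ bonds, plus one π bond; 3 regions of electron density → sp2.
C9: 3 σ bonds, plus one π bond — 3 electron domains, sp2.

C1 sp2, C2 sp, C3 sp2, C4 sp3, C5 sp, C6 sp, C7 sp3, C8 sp2, C9 sp2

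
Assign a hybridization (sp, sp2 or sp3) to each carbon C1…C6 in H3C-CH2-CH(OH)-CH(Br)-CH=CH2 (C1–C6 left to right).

C1: 4 σ bonds — 4 electron domains, sp3.
C2 has 4 σ bonds: steric number 4 → sp3.
C3 is sp3: 4 σ bonds, 4 electron-density regions.
C4 — 4 σ bonds. Steric number 4, so sp3.
C5: 3 σ bonds, plus one π bond; 3 regions of electron density → sp2.
C6 — 3 σ bonds, plus one π bond. Steric number 3, so sp2.

C1 sp3, C2 sp3, C3 sp3, C4 sp3, C5 sp2, C6 sp2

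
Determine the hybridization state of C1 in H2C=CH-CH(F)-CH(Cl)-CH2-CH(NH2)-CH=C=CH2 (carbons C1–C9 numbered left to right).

C1 (3 σ bonds, plus one π bond) has steric number 3: sp2.

sp²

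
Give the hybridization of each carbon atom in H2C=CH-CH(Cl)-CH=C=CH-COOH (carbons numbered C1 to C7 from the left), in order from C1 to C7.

C1 sp2, C2 sp2, C3 sp3, C4 sp2, C5 sp, C6 sp2, C7 sp2

C1: 3 σ bonds, plus one π bond — 3 electron domains, sp2.
C2 — 3 σ bonds, plus one π bond. Steric number 3, so sp2.
C3 (4 σ bonds) has steric number 4: sp3.
C4: 3 σ bonds, plus one π bond — 3 electron domains, sp2.
C5: 2 σ bonds, plus two π bonds — 2 electron domains, sp.
C6 carries 3 σ bonds, plus one π bond, giving a steric number of 3, so it is sp2.
C7: 3 σ bonds, plus one π bond — 3 electron domains, sp2.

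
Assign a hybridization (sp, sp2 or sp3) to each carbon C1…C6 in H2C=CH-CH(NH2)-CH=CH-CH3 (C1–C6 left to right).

C1 sp2, C2 sp2, C3 sp3, C4 sp2, C5 sp2, C6 sp3

C1 has 3 σ bonds, plus one π bond: steric number 3 → sp2.
C2: 3 σ bonds, plus one π bond — 3 electron domains, sp2.
C3 (4 σ bonds) has steric number 4: sp3.
C4 (3 σ bonds, plus one π bond) has steric number 3: sp2.
C5 carries 3 σ bonds, plus one π bond, giving a steric number of 3, so it is sp2.
C6 has 4 σ bonds: steric number 4 → sp3.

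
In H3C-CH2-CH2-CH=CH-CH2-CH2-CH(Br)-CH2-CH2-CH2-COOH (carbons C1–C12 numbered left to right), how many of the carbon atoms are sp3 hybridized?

9

C1: sp3 ✓
C2: sp3 ✓
C3: sp3 ✓
C4: sp2
C5: sp2
C6: sp3 ✓
C7: sp3 ✓
C8: sp3 ✓
C9: sp3 ✓
C10: sp3 ✓
C11: sp3 ✓
C12: sp2
C1, C2, C3, C6, C7, C8, C9, C10, C11 → 9 sp3 carbons.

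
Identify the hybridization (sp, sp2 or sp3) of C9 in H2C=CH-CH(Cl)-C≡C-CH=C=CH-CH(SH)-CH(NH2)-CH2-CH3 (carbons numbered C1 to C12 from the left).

sp3

C9 (4 σ bonds) has steric number 4: sp3.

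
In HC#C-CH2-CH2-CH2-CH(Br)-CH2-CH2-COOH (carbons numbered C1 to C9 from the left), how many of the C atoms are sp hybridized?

2

C1: sp ✓
C2: sp ✓
C3: sp3
C4: sp3
C5: sp3
C6: sp3
C7: sp3
C8: sp3
C9: sp2
C1, C2 → 2 sp carbons.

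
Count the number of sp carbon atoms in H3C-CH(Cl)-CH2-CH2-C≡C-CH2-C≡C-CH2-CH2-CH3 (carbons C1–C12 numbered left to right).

4

C1: sp3
C2: sp3
C3: sp3
C4: sp3
C5: sp ✓
C6: sp ✓
C7: sp3
C8: sp ✓
C9: sp ✓
C10: sp3
C11: sp3
C12: sp3
C5, C6, C8, C9 → 4 sp carbons.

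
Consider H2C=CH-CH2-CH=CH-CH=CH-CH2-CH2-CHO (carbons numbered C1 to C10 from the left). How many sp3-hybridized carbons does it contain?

3

C1: sp2
C2: sp2
C3: sp3 ✓
C4: sp2
C5: sp2
C6: sp2
C7: sp2
C8: sp3 ✓
C9: sp3 ✓
C10: sp2
C3, C8, C9 → 3 sp3 carbons.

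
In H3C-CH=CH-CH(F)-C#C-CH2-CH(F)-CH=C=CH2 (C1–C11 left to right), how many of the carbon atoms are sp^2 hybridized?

C1: sp3
C2: sp2 ✓
C3: sp2 ✓
C4: sp3
C5: sp
C6: sp
C7: sp3
C8: sp3
C9: sp2 ✓
C10: sp
C11: sp2 ✓
C2, C3, C9, C11 → 4 sp2 carbons.

4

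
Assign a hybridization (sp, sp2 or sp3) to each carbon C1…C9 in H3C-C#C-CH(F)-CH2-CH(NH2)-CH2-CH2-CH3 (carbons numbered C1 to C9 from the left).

C1 — 4 σ bonds. Steric number 4, so sp3.
C2 is sp: 2 σ bonds, plus two π bonds, 2 electron-density regions.
C3 — 2 σ bonds, plus two π bonds. Steric number 2, so sp.
C4 (4 σ bonds) has steric number 4: sp3.
C5 — 4 σ bonds. Steric number 4, so sp3.
C6 (4 σ bonds) has steric number 4: sp3.
C7 carries 4 σ bonds, giving a steric number of 4, so it is sp3.
C8 (4 σ bonds) has steric number 4: sp3.
C9 (4 σ bonds) has steric number 4: sp3.

C1 sp3, C2 sp, C3 sp, C4 sp3, C5 sp3, C6 sp3, C7 sp3, C8 sp3, C9 sp3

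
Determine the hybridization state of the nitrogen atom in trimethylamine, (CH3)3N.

The nitrogen atom is sp3: 3 σ bonds and 1 lone pair, 4 electron-density regions.

sp^3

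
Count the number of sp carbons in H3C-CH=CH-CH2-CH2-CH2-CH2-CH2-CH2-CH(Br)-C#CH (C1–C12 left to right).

2

C1: sp3
C2: sp2
C3: sp2
C4: sp3
C5: sp3
C6: sp3
C7: sp3
C8: sp3
C9: sp3
C10: sp3
C11: sp ✓
C12: sp ✓
C11, C12 → 2 sp carbons.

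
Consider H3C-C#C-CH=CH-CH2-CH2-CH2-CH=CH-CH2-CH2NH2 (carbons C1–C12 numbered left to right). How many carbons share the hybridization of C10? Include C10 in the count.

4

C10 is sp2 (one π bond).
C1: sp3
C2: sp
C3: sp
C4: sp2 ✓
C5: sp2 ✓
C6: sp3
C7: sp3
C8: sp3
C9: sp2 ✓
C10: sp2 ✓
C11: sp3
C12: sp3
4 carbons are sp2.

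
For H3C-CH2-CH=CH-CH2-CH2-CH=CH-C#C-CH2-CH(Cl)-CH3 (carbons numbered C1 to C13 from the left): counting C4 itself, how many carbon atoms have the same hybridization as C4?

4

C4 is sp2 (one π bond).
C1: sp3
C2: sp3
C3: sp2 ✓
C4: sp2 ✓
C5: sp3
C6: sp3
C7: sp2 ✓
C8: sp2 ✓
C9: sp
C10: sp
C11: sp3
C12: sp3
C13: sp3
4 carbons are sp2.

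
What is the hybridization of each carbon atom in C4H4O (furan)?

Each carbon atom: 3 σ bonds, plus one π bond — 3 electron domains, sp2.

sp^2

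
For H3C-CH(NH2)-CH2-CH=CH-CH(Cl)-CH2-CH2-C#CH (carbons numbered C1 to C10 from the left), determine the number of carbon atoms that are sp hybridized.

C1: sp3
C2: sp3
C3: sp3
C4: sp2
C5: sp2
C6: sp3
C7: sp3
C8: sp3
C9: sp ✓
C10: sp ✓
C9, C10 → 2 sp carbons.

2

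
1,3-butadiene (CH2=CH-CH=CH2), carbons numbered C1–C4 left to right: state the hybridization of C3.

sp²

C3: 3 σ bonds, plus one π bond — 3 electron domains, sp2.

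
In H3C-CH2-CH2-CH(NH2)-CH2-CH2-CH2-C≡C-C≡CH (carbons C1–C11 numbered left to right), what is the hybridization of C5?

C5 — 4 σ bonds. Steric number 4, so sp3.

sp^3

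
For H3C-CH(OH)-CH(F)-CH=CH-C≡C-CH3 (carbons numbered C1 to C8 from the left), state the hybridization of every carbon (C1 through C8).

C1 carries 4 σ bonds, giving a steric number of 4, so it is sp3.
C2 (4 σ bonds) has steric number 4: sp3.
C3 (4 σ bonds) has steric number 4: sp3.
C4 — 3 σ bonds, plus one π bond. Steric number 3, so sp2.
C5: 3 σ bonds, plus one π bond — 3 electron domains, sp2.
C6: 2 σ bonds, plus two π bonds — 2 electron domains, sp.
C7 (2 σ bonds, plus two π bonds) has steric number 2: sp.
C8 — 4 σ bonds. Steric number 4, so sp3.

C1 sp3, C2 sp3, C3 sp3, C4 sp2, C5 sp2, C6 sp, C7 sp, C8 sp3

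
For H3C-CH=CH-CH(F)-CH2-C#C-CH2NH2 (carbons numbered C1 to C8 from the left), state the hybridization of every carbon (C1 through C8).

C1 sp3, C2 sp2, C3 sp2, C4 sp3, C5 sp3, C6 sp, C7 sp, C8 sp3

C1 is sp3: 4 σ bonds, 4 electron-density regions.
C2: 3 σ bonds, plus one π bond; 3 regions of electron density → sp2.
C3 has 3 σ bonds, plus one π bond: steric number 3 → sp2.
C4: 4 σ bonds — 4 electron domains, sp3.
C5 is sp3: 4 σ bonds, 4 electron-density regions.
C6 has 2 σ bonds, plus two π bonds: steric number 2 → sp.
C7 is sp: 2 σ bonds, plus two π bonds, 2 electron-density regions.
C8 carries 4 σ bonds, giving a steric number of 4, so it is sp3.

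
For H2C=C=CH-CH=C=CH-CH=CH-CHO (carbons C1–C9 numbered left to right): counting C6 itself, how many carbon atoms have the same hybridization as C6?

7

C6 is sp2 (one π bond).
C1: sp2 ✓
C2: sp
C3: sp2 ✓
C4: sp2 ✓
C5: sp
C6: sp2 ✓
C7: sp2 ✓
C8: sp2 ✓
C9: sp2 ✓
7 carbons are sp2.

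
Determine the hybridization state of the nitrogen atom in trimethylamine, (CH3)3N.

sp^3

The nitrogen atom: 3 σ bonds and 1 lone pair — 4 electron domains, sp3.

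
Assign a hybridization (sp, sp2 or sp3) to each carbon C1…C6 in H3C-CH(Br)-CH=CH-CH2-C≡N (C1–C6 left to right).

C1 (4 σ bonds) has steric number 4: sp3.
C2: 4 σ bonds — 4 electron domains, sp3.
C3 (3 σ bonds, plus one π bond) has steric number 3: sp2.
C4 carries 3 σ bonds, plus one π bond, giving a steric number of 3, so it is sp2.
C5: 4 σ bonds — 4 electron domains, sp3.
C6 has 2 σ bonds, plus two π bonds: steric number 2 → sp.

C1 sp3, C2 sp3, C3 sp2, C4 sp2, C5 sp3, C6 sp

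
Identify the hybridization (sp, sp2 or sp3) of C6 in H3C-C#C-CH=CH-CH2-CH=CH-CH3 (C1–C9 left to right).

sp3

C6 (4 σ bonds) has steric number 4: sp3.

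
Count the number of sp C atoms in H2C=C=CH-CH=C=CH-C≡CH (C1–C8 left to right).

4

C1: sp2
C2: sp ✓
C3: sp2
C4: sp2
C5: sp ✓
C6: sp2
C7: sp ✓
C8: sp ✓
C2, C5, C7, C8 → 4 sp carbons.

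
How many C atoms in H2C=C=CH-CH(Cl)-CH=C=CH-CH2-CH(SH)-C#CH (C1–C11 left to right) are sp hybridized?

C1: sp2
C2: sp ✓
C3: sp2
C4: sp3
C5: sp2
C6: sp ✓
C7: sp2
C8: sp3
C9: sp3
C10: sp ✓
C11: sp ✓
C2, C6, C10, C11 → 4 sp carbons.

4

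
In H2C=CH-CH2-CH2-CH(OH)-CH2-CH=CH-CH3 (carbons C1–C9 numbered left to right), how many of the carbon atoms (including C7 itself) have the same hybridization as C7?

4

C7 is sp2 (one π bond).
C1: sp2 ✓
C2: sp2 ✓
C3: sp3
C4: sp3
C5: sp3
C6: sp3
C7: sp2 ✓
C8: sp2 ✓
C9: sp3
4 carbons are sp2.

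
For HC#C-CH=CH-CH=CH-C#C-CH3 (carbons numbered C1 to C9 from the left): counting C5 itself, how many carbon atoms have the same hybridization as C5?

4

C5 is sp2 (one π bond).
C1: sp
C2: sp
C3: sp2 ✓
C4: sp2 ✓
C5: sp2 ✓
C6: sp2 ✓
C7: sp
C8: sp
C9: sp3
4 carbons are sp2.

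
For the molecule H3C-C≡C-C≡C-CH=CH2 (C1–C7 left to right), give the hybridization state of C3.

sp

C3 — 2 σ bonds, plus two π bonds. Steric number 2, so sp.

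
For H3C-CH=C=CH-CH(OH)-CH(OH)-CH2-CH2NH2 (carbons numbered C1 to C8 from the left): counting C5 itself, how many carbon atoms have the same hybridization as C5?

C5 is sp3 (only σ bonds).
C1: sp3 ✓
C2: sp2
C3: sp
C4: sp2
C5: sp3 ✓
C6: sp3 ✓
C7: sp3 ✓
C8: sp3 ✓
5 carbons are sp3.

5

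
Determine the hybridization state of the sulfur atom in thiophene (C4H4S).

sp^2

Analogous to furan: one S lone pair in the aromatic π system, S is sp2.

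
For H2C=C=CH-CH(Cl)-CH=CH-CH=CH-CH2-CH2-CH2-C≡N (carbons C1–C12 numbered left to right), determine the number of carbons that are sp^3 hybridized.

C1: sp2
C2: sp
C3: sp2
C4: sp3 ✓
C5: sp2
C6: sp2
C7: sp2
C8: sp2
C9: sp3 ✓
C10: sp3 ✓
C11: sp3 ✓
C12: sp
C4, C9, C10, C11 → 4 sp3 carbons.

4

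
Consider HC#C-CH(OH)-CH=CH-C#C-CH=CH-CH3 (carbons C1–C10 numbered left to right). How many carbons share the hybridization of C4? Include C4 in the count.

4

C4 is sp2 (one π bond).
C1: sp
C2: sp
C3: sp3
C4: sp2 ✓
C5: sp2 ✓
C6: sp
C7: sp
C8: sp2 ✓
C9: sp2 ✓
C10: sp3
4 carbons are sp2.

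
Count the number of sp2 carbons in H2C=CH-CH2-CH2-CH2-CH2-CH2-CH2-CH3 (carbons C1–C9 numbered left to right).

C1: sp2 ✓
C2: sp2 ✓
C3: sp3
C4: sp3
C5: sp3
C6: sp3
C7: sp3
C8: sp3
C9: sp3
C1, C2 → 2 sp2 carbons.

2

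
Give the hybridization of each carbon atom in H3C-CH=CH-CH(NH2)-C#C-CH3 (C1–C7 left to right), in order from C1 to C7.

C1 (4 σ bonds) has steric number 4: sp3.
C2 has 3 σ bonds, plus one π bond: steric number 3 → sp2.
C3 has 3 σ bonds, plus one π bond: steric number 3 → sp2.
C4 carries 4 σ bonds, giving a steric number of 4, so it is sp3.
C5 has 2 σ bonds, plus two π bonds: steric number 2 → sp.
C6 (2 σ bonds, plus two π bonds) has steric number 2: sp.
C7 has 4 σ bonds: steric number 4 → sp3.

C1 sp3, C2 sp2, C3 sp2, C4 sp3, C5 sp, C6 sp, C7 sp3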